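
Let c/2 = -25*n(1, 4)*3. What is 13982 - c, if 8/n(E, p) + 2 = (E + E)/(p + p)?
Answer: 93074/7 ≈ 13296.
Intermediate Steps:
n(E, p) = 8/(-2 + E/p) (n(E, p) = 8/(-2 + (E + E)/(p + p)) = 8/(-2 + (2*E)/((2*p))) = 8/(-2 + (2*E)*(1/(2*p))) = 8/(-2 + E/p))
c = 4800/7 (c = 2*(-200*4/(1 - 2*4)*3) = 2*(-200*4/(1 - 8)*3) = 2*(-200*4/(-7)*3) = 2*(-200*4*(-1)/7*3) = 2*(-25*(-32/7)*3) = 2*((800/7)*3) = 2*(2400/7) = 4800/7 ≈ 685.71)
13982 - c = 13982 - 1*4800/7 = 13982 - 4800/7 = 93074/7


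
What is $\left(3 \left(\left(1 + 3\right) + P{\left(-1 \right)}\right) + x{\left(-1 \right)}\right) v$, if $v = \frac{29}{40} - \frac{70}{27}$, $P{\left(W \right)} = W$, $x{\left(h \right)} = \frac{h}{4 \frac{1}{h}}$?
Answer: $- \frac{74629}{4320} \approx -17.275$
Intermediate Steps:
$x{\left(h \right)} = \frac{h^{2}}{4}$ ($x{\left(h \right)} = h \frac{h}{4} = \frac{h^{2}}{4}$)
$v = - \frac{2017}{1080}$ ($v = 29 \cdot \frac{1}{40} - \frac{70}{27} = \frac{29}{40} - \frac{70}{27} = - \frac{2017}{1080} \approx -1.8676$)
$\left(3 \left(\left(1 + 3\right) + P{\left(-1 \right)}\right) + x{\left(-1 \right)}\right) v = \left(3 \left(\left(1 + 3\right) - 1\right) + \frac{\left(-1\right)^{2}}{4}\right) \left(- \frac{2017}{1080}\right) = \left(3 \left(4 - 1\right) + \frac{1}{4} \cdot 1\right) \left(- \frac{2017}{1080}\right) = \left(3 \cdot 3 + \frac{1}{4}\right) \left(- \frac{2017}{1080}\right) = \left(9 + \frac{1}{4}\right) \left(- \frac{2017}{1080}\right) = \frac{37}{4} \left(- \frac{2017}{1080}\right) = - \frac{74629}{4320}$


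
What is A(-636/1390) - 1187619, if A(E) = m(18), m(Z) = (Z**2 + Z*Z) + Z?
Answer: -1186953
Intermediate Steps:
m(Z) = Z + 2*Z**2 (m(Z) = (Z**2 + Z**2) + Z = 2*Z**2 + Z = Z + 2*Z**2)
A(E) = 666 (A(E) = 18*(1 + 2*18) = 18*(1 + 36) = 18*37 = 666)
A(-636/1390) - 1187619 = 666 - 1187619 = -1186953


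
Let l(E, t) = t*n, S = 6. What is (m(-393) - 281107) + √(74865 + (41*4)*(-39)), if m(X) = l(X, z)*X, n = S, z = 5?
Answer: -292897 + √68469 ≈ -2.9264e+5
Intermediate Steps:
n = 6
l(E, t) = 6*t (l(E, t) = t*6 = 6*t)
m(X) = 30*X (m(X) = (6*5)*X = 30*X)
(m(-393) - 281107) + √(74865 + (41*4)*(-39)) = (30*(-393) - 281107) + √(74865 + (41*4)*(-39)) = (-11790 - 281107) + √(74865 + 164*(-39)) = -292897 + √(74865 - 6396) = -292897 + √68469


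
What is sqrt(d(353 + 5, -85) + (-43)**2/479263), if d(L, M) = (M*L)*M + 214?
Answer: sqrt(594161644270892403)/479263 ≈ 1608.3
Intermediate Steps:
d(L, M) = 214 + L*M**2 (d(L, M) = (L*M)*M + 214 = L*M**2 + 214 = 214 + L*M**2)
sqrt(d(353 + 5, -85) + (-43)**2/479263) = sqrt((214 + (353 + 5)*(-85)**2) + (-43)**2/479263) = sqrt((214 + 358*7225) + 1849*(1/479263)) = sqrt((214 + 2586550) + 1849/479263) = sqrt(2586764 + 1849/479263) = sqrt(1239740276781/479263) = sqrt(594161644270892403)/479263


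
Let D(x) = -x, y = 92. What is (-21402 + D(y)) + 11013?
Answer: -10481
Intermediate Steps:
(-21402 + D(y)) + 11013 = (-21402 - 1*92) + 11013 = (-21402 - 92) + 11013 = -21494 + 11013 = -10481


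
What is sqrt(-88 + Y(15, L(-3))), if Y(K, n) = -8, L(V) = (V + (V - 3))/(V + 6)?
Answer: 4*I*sqrt(6) ≈ 9.798*I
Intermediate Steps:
L(V) = (-3 + 2*V)/(6 + V) (L(V) = (V + (-3 + V))/(6 + V) = (-3 + 2*V)/(6 + V))
sqrt(-88 + Y(15, L(-3))) = sqrt(-88 - 8) = sqrt(-96) = 4*I*sqrt(6)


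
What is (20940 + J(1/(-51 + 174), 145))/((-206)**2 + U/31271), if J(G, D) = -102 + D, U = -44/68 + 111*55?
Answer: 11154709681/22559378426 ≈ 0.49446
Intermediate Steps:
U = 103774/17 (U = -44*1/68 + 6105 = -11/17 + 6105 = 103774/17 ≈ 6104.4)
(20940 + J(1/(-51 + 174), 145))/((-206)**2 + U/31271) = (20940 + (-102 + 145))/((-206)**2 + (103774/17)/31271) = (20940 + 43)/(42436 + (103774/17)*(1/31271)) = 20983/(42436 + 103774/531607) = 20983/(22559378426/531607) = 20983*(531607/22559378426) = 11154709681/22559378426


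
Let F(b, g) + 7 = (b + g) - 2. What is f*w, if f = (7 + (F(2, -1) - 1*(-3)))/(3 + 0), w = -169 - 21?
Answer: -380/3 ≈ -126.67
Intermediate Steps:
F(b, g) = -9 + b + g (F(b, g) = -7 + ((b + g) - 2) = -7 + (-2 + b + g) = -9 + b + g)
w = -190
f = 2/3 (f = (7 + ((-9 + 2 - 1) - 1*(-3)))/(3 + 0) = (7 + (-8 + 3))/3 = (7 - 5)*(1/3) = 2*(1/3) = 2/3 ≈ 0.66667)
f*w = (2/3)*(-190) = -380/3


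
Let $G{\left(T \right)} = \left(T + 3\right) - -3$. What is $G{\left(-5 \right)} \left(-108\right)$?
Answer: $-108$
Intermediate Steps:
$G{\left(T \right)} = 6 + T$ ($G{\left(T \right)} = \left(3 + T\right) + 3 = 6 + T$)
$G{\left(-5 \right)} \left(-108\right) = \left(6 - 5\right) \left(-108\right) = 1 \left(-108\right) = -108$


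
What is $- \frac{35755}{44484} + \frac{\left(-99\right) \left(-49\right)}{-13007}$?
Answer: $- \frac{680857169}{578603388} \approx -1.1767$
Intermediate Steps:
$- \frac{35755}{44484} + \frac{\left(-99\right) \left(-49\right)}{-13007} = \left(-35755\right) \frac{1}{44484} + 4851 \left(- \frac{1}{13007}\right) = - \frac{35755}{44484} - \frac{4851}{13007} = - \frac{680857169}{578603388}$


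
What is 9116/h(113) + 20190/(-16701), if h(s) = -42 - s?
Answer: -51791922/862885 ≈ -60.022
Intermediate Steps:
9116/h(113) + 20190/(-16701) = 9116/(-42 - 1*113) + 20190/(-16701) = 9116/(-42 - 113) + 20190*(-1/16701) = 9116/(-155) - 6730/5567 = 9116*(-1/155) - 6730/5567 = -9116/155 - 6730/5567 = -51791922/862885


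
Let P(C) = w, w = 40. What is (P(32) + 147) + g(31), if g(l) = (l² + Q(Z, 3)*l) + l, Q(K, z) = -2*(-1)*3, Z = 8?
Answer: 1365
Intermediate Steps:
Q(K, z) = 6 (Q(K, z) = 2*3 = 6)
P(C) = 40
g(l) = l² + 7*l (g(l) = (l² + 6*l) + l = l² + 7*l)
(P(32) + 147) + g(31) = (40 + 147) + 31*(7 + 31) = 187 + 31*38 = 187 + 1178 = 1365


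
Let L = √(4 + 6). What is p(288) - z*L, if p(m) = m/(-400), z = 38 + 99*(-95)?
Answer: -18/25 + 9367*√10 ≈ 29620.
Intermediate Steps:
z = -9367 (z = 38 - 9405 = -9367)
L = √10 ≈ 3.1623
p(m) = -m/400 (p(m) = m*(-1/400) = -m/400)
p(288) - z*L = -1/400*288 - (-9367)*√10 = -18/25 + 9367*√10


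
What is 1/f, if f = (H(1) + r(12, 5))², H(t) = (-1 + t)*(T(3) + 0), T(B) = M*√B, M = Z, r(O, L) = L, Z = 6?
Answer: 1/25 ≈ 0.040000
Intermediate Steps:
M = 6
T(B) = 6*√B
H(t) = 6*√3*(-1 + t) (H(t) = (-1 + t)*(6*√3 + 0) = (-1 + t)*(6*√3) = 6*√3*(-1 + t))
f = 25 (f = (6*√3*(-1 + 1) + 5)² = (6*√3*0 + 5)² = (0 + 5)² = 5² = 25)
1/f = 1/25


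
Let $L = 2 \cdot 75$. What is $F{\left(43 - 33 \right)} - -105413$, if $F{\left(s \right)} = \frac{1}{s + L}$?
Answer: $\frac{16866081}{160} \approx 1.0541 \cdot 10^{5}$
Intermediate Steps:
$L = 150$
$F{\left(s \right)} = \frac{1}{150 + s}$ ($F{\left(s \right)} = \frac{1}{s + 150} = \frac{1}{150 + s}$)
$F{\left(43 - 33 \right)} - -105413 = \frac{1}{150 + \left(43 - 33\right)} - -105413 = \frac{1}{150 + \left(43 - 33\right)} + 105413 = \frac{1}{150 + 10} + 105413 = \frac{1}{160} + 105413 = \frac{16866081}{160}$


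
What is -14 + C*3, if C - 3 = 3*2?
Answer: 13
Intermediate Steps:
C = 9 (C = 3 + 3*2 = 3 + 6 = 9)
-14 + C*3 = -14 + 9*3 = -14 + 27 = 13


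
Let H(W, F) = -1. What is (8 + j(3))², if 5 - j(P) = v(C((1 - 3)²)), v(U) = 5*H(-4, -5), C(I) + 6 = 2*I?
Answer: 324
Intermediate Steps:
C(I) = -6 + 2*I
v(U) = -5 (v(U) = 5*(-1) = -5)
j(P) = 10 (j(P) = 5 - 1*(-5) = 5 + 5 = 10)
(8 + j(3))² = (8 + 10)² = 18² = 324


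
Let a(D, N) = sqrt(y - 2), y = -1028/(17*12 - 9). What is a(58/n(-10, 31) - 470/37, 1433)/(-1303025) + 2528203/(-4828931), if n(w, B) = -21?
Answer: -2528203/4828931 - I*sqrt(276510)/254089875 ≈ -0.52355 - 2.0695e-6*I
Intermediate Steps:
y = -1028/195 (y = -1028/(204 - 9) = -1028/195 ≈ -5.2718)
a(D, N) = I*sqrt(276510)/195 (a(D, N) = sqrt(-1028/195 - 2) = sqrt(-1418/195) = I*sqrt(276510)/195)
a(58/n(-10, 31) - 470/37, 1433)/(-1303025) + 2528203/(-4828931) = (I*sqrt(276510)/195)/(-1303025) + 2528203/(-4828931) = (I*sqrt(276510)/195)*(-1/1303025) + 2528203*(-1/4828931) = -I*sqrt(276510)/254089875 - 2528203/4828931 = -2528203/4828931 - I*sqrt(276510)/254089875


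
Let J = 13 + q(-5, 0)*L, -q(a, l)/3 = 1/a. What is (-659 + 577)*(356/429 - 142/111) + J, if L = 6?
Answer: 1414133/26455 ≈ 53.454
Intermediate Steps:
q(a, l) = -3/a
J = 83/5 (J = 13 - 3/(-5)*6 = 13 - 3*(-1/5)*6 = 13 + (3/5)*6 = 13 + 18/5 = 83/5 ≈ 16.600)
(-659 + 577)*(356/429 - 142/111) + J = (-659 + 577)*(356/429 - 142/111) + 83/5 = -82*(356*(1/429) - 142*1/111) + 83/5 = -82*(356/429 - 142/111) + 83/5 = -82*(-2378/5291) + 83/5 = 194996/5291 + 83/5 = 1414133/26455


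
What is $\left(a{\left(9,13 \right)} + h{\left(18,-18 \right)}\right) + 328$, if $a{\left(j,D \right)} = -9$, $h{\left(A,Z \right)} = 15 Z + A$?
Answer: $67$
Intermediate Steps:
$h{\left(A,Z \right)} = A + 15 Z$
$\left(a{\left(9,13 \right)} + h{\left(18,-18 \right)}\right) + 328 = \left(-9 + \left(18 + 15 \left(-18\right)\right)\right) + 328 = \left(-9 + \left(18 - 270\right)\right) + 328 = \left(-9 - 252\right) + 328 = -261 + 328 = 67$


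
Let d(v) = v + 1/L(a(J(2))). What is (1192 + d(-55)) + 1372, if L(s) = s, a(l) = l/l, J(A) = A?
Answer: 2510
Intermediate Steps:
a(l) = 1
d(v) = 1 + v (d(v) = v + 1/1 = v + 1 = 1 + v)
(1192 + d(-55)) + 1372 = (1192 + (1 - 55)) + 1372 = (1192 - 54) + 1372 = 1138 + 1372 = 2510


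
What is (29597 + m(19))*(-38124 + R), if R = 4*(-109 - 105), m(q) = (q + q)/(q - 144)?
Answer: -28841980252/25 ≈ -1.1537e+9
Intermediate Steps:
m(q) = 2*q/(-144 + q) (m(q) = (2*q)/(-144 + q) = 2*q/(-144 + q))
R = -856 (R = 4*(-214) = -856)
(29597 + m(19))*(-38124 + R) = (29597 + 2*19/(-144 + 19))*(-38124 - 856) = (29597 + 2*19/(-125))*(-38980) = (29597 + 2*19*(-1/125))*(-38980) = (29597 - 38/125)*(-38980) = (3699587/125)*(-38980) = -28841980252/25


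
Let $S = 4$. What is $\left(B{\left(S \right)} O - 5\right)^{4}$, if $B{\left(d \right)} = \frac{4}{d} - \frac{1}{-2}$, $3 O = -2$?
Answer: $1296$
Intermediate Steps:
$O = - \frac{2}{3}$ ($O = \frac{1}{3} \left(-2\right) = - \frac{2}{3} \approx -0.66667$)
$B{\left(d \right)} = \frac{1}{2} + \frac{4}{d}$ ($B{\left(d \right)} = \frac{4}{d} - - \frac{1}{2} = \frac{4}{d} + \frac{1}{2} = \frac{1}{2} + \frac{4}{d}$)
$\left(B{\left(S \right)} O - 5\right)^{4} = \left(\frac{8 + 4}{2 \cdot 4} \left(- \frac{2}{3}\right) - 5\right)^{4} = \left(\frac{1}{2} \cdot \frac{1}{4} \cdot 12 \left(- \frac{2}{3}\right) - 5\right)^{4} = \left(\frac{3}{2} \left(- \frac{2}{3}\right) - 5\right)^{4} = \left(-1 - 5\right)^{4} = \left(-6\right)^{4} = 1296$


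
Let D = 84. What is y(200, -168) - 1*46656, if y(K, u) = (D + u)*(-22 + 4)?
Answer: -45144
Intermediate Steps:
y(K, u) = -1512 - 18*u (y(K, u) = (84 + u)*(-22 + 4) = (84 + u)*(-18) = -1512 - 18*u)
y(200, -168) - 1*46656 = (-1512 - 18*(-168)) - 1*46656 = (-1512 + 3024) - 46656 = 1512 - 46656 = -45144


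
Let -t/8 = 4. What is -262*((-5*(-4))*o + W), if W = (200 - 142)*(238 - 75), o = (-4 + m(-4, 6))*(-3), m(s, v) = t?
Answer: -3042868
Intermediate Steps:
t = -32 (t = -8*4 = -32)
m(s, v) = -32
o = 108 (o = (-4 - 32)*(-3) = -36*(-3) = 108)
W = 9454 (W = 58*163 = 9454)
-262*((-5*(-4))*o + W) = -262*(-5*(-4)*108 + 9454) = -262*(20*108 + 9454) = -262*(2160 + 9454) = -262*11614 = -3042868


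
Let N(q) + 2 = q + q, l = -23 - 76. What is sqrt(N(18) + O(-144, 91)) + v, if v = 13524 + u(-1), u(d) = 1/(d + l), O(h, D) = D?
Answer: 1352399/100 + 5*sqrt(5) ≈ 13535.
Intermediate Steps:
l = -99
u(d) = 1/(-99 + d) (u(d) = 1/(d - 99) = 1/(-99 + d))
N(q) = -2 + 2*q (N(q) = -2 + (q + q) = -2 + 2*q)
v = 1352399/100 (v = 13524 + 1/(-99 - 1) = 13524 + 1/(-100) = 13524 - 1/100 = 1352399/100 ≈ 13524.)
sqrt(N(18) + O(-144, 91)) + v = sqrt((-2 + 2*18) + 91) + 1352399/100 = sqrt((-2 + 36) + 91) + 1352399/100 = sqrt(34 + 91) + 1352399/100 = sqrt(125) + 1352399/100 = 5*sqrt(5) + 1352399/100 = 1352399/100 + 5*sqrt(5)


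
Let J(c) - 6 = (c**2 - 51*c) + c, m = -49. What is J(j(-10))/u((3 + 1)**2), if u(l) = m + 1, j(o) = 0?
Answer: -1/8 ≈ -0.12500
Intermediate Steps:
u(l) = -48 (u(l) = -49 + 1 = -48)
J(c) = 6 + c**2 - 50*c (J(c) = 6 + ((c**2 - 51*c) + c) = 6 + (c**2 - 50*c) = 6 + c**2 - 50*c)
J(j(-10))/u((3 + 1)**2) = (6 + 0**2 - 50*0)/(-48) = (6 + 0 + 0)*(-1/48) = 6*(-1/48) = -1/8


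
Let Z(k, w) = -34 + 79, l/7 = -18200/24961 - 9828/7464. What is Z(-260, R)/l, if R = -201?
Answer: -698658390/222344213 ≈ -3.1422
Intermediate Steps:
l = -222344213/15525742 (l = 7*(-18200/24961 - 9828/7464) = 7*(-18200*1/24961 - 9828*1/7464) = 7*(-18200/24961 - 819/622) = 7*(-31763459/15525742) = -222344213/15525742 ≈ -14.321)
Z(k, w) = 45
Z(-260, R)/l = 45/(-222344213/15525742) = 45*(-15525742/222344213) = -698658390/222344213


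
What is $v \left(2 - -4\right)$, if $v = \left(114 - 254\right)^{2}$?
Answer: $117600$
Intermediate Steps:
$v = 19600$ ($v = \left(-140\right)^{2} = 19600$)
$v \left(2 - -4\right) = 19600 \left(2 - -4\right) = 19600 \left(2 + 4\right) = 19600 \cdot 6 = 117600$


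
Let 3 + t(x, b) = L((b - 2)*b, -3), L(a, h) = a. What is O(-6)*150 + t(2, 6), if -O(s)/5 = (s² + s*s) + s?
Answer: -49479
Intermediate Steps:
t(x, b) = -3 + b*(-2 + b) (t(x, b) = -3 + (b - 2)*b = -3 + (-2 + b)*b = -3 + b*(-2 + b))
O(s) = -10*s² - 5*s (O(s) = -5*((s² + s*s) + s) = -5*((s² + s²) + s) = -5*(2*s² + s) = -5*(s + 2*s²) = -10*s² - 5*s)
O(-6)*150 + t(2, 6) = -5*(-6)*(1 + 2*(-6))*150 + (-3 + 6*(-2 + 6)) = -5*(-6)*(1 - 12)*150 + (-3 + 6*4) = -5*(-6)*(-11)*150 + (-3 + 24) = -330*150 + 21 = -49500 + 21 = -49479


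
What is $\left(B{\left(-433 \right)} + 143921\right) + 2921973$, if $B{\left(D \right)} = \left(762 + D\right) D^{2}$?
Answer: $64749775$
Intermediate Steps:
$B{\left(D \right)} = D^{2} \left(762 + D\right)$
$\left(B{\left(-433 \right)} + 143921\right) + 2921973 = \left(\left(-433\right)^{2} \left(762 - 433\right) + 143921\right) + 2921973 = \left(187489 \cdot 329 + 143921\right) + 2921973 = \left(61683881 + 143921\right) + 2921973 = 61827802 + 2921973 = 64749775$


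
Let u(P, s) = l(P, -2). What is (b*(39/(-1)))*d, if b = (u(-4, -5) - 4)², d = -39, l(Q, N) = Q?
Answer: 97344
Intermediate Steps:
u(P, s) = P
b = 64 (b = (-4 - 4)² = (-8)² = 64)
(b*(39/(-1)))*d = (64*(39/(-1)))*(-39) = (64*(39*(-1)))*(-39) = (64*(-39))*(-39) = -2496*(-39) = 97344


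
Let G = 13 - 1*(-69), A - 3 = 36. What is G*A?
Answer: 3198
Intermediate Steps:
A = 39 (A = 3 + 36 = 39)
G = 82 (G = 13 + 69 = 82)
G*A = 82*39 = 3198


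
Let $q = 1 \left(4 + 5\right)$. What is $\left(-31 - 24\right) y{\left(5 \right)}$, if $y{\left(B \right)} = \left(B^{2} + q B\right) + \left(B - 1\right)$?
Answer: $-4070$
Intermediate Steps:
$q = 9$ ($q = 1 \cdot 9 = 9$)
$y{\left(B \right)} = -1 + B^{2} + 10 B$ ($y{\left(B \right)} = \left(B^{2} + 9 B\right) + \left(B - 1\right) = \left(B^{2} + 9 B\right) + \left(-1 + B\right) = -1 + B^{2} + 10 B$)
$\left(-31 - 24\right) y{\left(5 \right)} = \left(-31 - 24\right) \left(-1 + 5^{2} + 10 \cdot 5\right) = - 55 \left(-1 + 25 + 50\right) = \left(-55\right) 74 = -4070$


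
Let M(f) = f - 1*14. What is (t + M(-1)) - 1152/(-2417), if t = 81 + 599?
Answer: 1608457/2417 ≈ 665.48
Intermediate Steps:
M(f) = -14 + f (M(f) = f - 14 = -14 + f)
t = 680
(t + M(-1)) - 1152/(-2417) = (680 + (-14 - 1)) - 1152/(-2417) = (680 - 15) - 1152*(-1/2417) = 665 + 1152/2417 = 1608457/2417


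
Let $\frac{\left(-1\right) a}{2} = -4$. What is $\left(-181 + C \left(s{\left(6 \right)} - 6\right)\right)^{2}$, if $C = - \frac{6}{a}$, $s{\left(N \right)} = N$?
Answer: $32761$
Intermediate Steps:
$a = 8$ ($a = \left(-2\right) \left(-4\right) = 8$)
$C = - \frac{3}{4}$ ($C = - \frac{6}{8} = \left(-6\right) \frac{1}{8} = - \frac{3}{4} \approx -0.75$)
$\left(-181 + C \left(s{\left(6 \right)} - 6\right)\right)^{2} = \left(-181 - \frac{3 \left(6 - 6\right)}{4}\right)^{2} = \left(-181 - 0\right)^{2} = \left(-181 + 0\right)^{2} = \left(-181\right)^{2} = 32761$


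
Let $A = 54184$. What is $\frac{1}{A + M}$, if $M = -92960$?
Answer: $- \frac{1}{38776} \approx -2.5789 \cdot 10^{-5}$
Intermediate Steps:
$\frac{1}{A + M} = \frac{1}{54184 - 92960} = \frac{1}{-38776} = - \frac{1}{38776}$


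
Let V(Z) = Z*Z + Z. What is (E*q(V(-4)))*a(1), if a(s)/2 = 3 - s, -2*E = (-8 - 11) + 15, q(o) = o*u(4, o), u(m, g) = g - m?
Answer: 768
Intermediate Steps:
V(Z) = Z + Z² (V(Z) = Z² + Z = Z + Z²)
q(o) = o*(-4 + o) (q(o) = o*(o - 1*4) = o*(o - 4) = o*(-4 + o))
E = 2 (E = -((-8 - 11) + 15)/2 = -(-19 + 15)/2 = -½*(-4) = 2)
a(s) = 6 - 2*s (a(s) = 2*(3 - s) = 6 - 2*s)
(E*q(V(-4)))*a(1) = (2*((-4*(1 - 4))*(-4 - 4*(1 - 4))))*(6 - 2*1) = (2*((-4*(-3))*(-4 - 4*(-3))))*(6 - 2) = (2*(12*(-4 + 12)))*4 = (2*(12*8))*4 = (2*96)*4 = 192*4 = 768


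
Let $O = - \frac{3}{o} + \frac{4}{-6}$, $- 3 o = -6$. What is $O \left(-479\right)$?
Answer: $\frac{6227}{6} \approx 1037.8$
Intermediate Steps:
$o = 2$ ($o = \left(- \frac{1}{3}\right) \left(-6\right) = 2$)
$O = - \frac{13}{6}$ ($O = - \frac{3}{2} + \frac{4}{-6} = \left(-3\right) \frac{1}{2} + 4 \left(- \frac{1}{6}\right) = - \frac{3}{2} - \frac{2}{3} = - \frac{13}{6} \approx -2.1667$)
$O \left(-479\right) = \left(- \frac{13}{6}\right) \left(-479\right) = \frac{6227}{6}$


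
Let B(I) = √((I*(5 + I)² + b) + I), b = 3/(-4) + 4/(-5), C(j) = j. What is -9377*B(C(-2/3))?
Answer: -9377*I*√119355/90 ≈ -35995.0*I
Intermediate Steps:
b = -31/20 (b = 3*(-¼) + 4*(-⅕) = -¾ - ⅘ = -31/20 ≈ -1.5500)
B(I) = √(-31/20 + I + I*(5 + I)²) (B(I) = √((I*(5 + I)² - 31/20) + I) = √((-31/20 + I*(5 + I)²) + I) = √(-31/20 + I + I*(5 + I)²))
-9377*B(C(-2/3)) = -9377*√(-155 + 100*(-2/3) + 100*(-2/3)*(5 - 2/3)²)/10 = -9377*√(-155 + 100*(-2*⅓) + 100*(-2*⅓)*(5 - 2*⅓)²)/10 = -9377*√(-155 + 100*(-⅔) + 100*(-⅔)*(5 - ⅔)²)/10 = -9377*√(-155 - 200/3 + 100*(-⅔)*(13/3)²)/10 = -9377*√(-155 - 200/3 + 100*(-⅔)*(169/9))/10 = -9377*√(-155 - 200/3 - 33800/27)/10 = -9377*√(-39785/27)/10 = -9377*I*√119355/9/10 = -9377*I*√119355/90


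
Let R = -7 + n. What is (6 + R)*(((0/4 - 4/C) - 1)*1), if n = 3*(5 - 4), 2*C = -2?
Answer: 6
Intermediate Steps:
C = -1 (C = (1/2)*(-2) = -1)
n = 3 (n = 3*1 = 3)
R = -4 (R = -7 + 3 = -4)
(6 + R)*(((0/4 - 4/C) - 1)*1) = (6 - 4)*(((0/4 - 4/(-1)) - 1)*1) = 2*(((0*(1/4) - 4*(-1)) - 1)*1) = 2*(((0 + 4) - 1)*1) = 2*((4 - 1)*1) = 2*(3*1) = 2*3 = 6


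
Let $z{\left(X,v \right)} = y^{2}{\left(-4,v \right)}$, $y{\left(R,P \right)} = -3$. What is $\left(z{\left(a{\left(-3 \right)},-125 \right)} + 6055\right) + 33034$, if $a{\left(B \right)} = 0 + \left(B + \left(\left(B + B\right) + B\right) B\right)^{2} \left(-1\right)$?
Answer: $39098$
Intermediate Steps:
$a{\left(B \right)} = - \left(B + 3 B^{2}\right)^{2}$ ($a{\left(B \right)} = 0 + \left(B + \left(2 B + B\right) B\right)^{2} \left(-1\right) = 0 + \left(B + 3 B B\right)^{2} \left(-1\right) = 0 + \left(B + 3 B^{2}\right)^{2} \left(-1\right) = 0 - \left(B + 3 B^{2}\right)^{2} = - \left(B + 3 B^{2}\right)^{2}$)
$z{\left(X,v \right)} = 9$ ($z{\left(X,v \right)} = \left(-3\right)^{2} = 9$)
$\left(z{\left(a{\left(-3 \right)},-125 \right)} + 6055\right) + 33034 = \left(9 + 6055\right) + 33034 = 6064 + 33034 = 39098$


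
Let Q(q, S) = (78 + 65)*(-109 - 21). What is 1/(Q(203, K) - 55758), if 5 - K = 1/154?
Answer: -1/74348 ≈ -1.3450e-5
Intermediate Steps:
K = 769/154 (K = 5 - 1/154 = 769/154 ≈ 4.9935)
Q(q, S) = -18590 (Q(q, S) = 143*(-130) = -18590)
1/(Q(203, K) - 55758) = 1/(-18590 - 55758) = 1/(-74348) = -1/74348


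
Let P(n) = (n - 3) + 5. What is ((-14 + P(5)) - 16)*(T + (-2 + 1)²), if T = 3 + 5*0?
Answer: -92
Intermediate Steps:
P(n) = 2 + n (P(n) = (-3 + n) + 5 = 2 + n)
T = 3 (T = 3 + 0 = 3)
((-14 + P(5)) - 16)*(T + (-2 + 1)²) = ((-14 + (2 + 5)) - 16)*(3 + (-2 + 1)²) = ((-14 + 7) - 16)*(3 + (-1)²) = (-7 - 16)*(3 + 1) = -23*4 = -92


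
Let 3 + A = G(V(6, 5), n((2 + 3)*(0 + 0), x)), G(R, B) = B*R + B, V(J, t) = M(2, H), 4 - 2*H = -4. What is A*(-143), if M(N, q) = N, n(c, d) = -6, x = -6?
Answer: 3003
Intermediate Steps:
H = 4 (H = 2 - 1/2*(-4) = 2 + 2 = 4)
V(J, t) = 2
G(R, B) = B + B*R
A = -21 (A = -3 - 6*(1 + 2) = -3 - 6*3 = -3 - 18 = -21)
A*(-143) = -21*(-143) = 3003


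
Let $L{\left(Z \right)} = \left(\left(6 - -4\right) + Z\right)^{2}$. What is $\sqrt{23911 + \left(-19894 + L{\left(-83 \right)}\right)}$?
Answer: $\sqrt{9346} \approx 96.675$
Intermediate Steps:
$L{\left(Z \right)} = \left(10 + Z\right)^{2}$ ($L{\left(Z \right)} = \left(\left(6 + 4\right) + Z\right)^{2} = \left(10 + Z\right)^{2}$)
$\sqrt{23911 + \left(-19894 + L{\left(-83 \right)}\right)} = \sqrt{23911 - \left(19894 - \left(10 - 83\right)^{2}\right)} = \sqrt{23911 - \left(19894 - \left(-73\right)^{2}\right)} = \sqrt{23911 + \left(-19894 + 5329\right)} = \sqrt{23911 - 14565} = \sqrt{9346}$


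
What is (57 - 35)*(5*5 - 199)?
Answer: -3828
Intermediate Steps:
(57 - 35)*(5*5 - 199) = 22*(25 - 199) = 22*(-174) = -3828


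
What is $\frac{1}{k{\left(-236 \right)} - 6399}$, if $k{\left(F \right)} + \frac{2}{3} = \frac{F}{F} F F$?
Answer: $\frac{3}{147889} \approx 2.0285 \cdot 10^{-5}$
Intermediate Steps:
$k{\left(F \right)} = - \frac{2}{3} + F^{2}$ ($k{\left(F \right)} = - \frac{2}{3} + \frac{F}{F} F F = - \frac{2}{3} + 1 F F = - \frac{2}{3} + F F = - \frac{2}{3} + F^{2}$)
$\frac{1}{k{\left(-236 \right)} - 6399} = \frac{1}{\left(- \frac{2}{3} + \left(-236\right)^{2}\right) - 6399} = \frac{1}{\left(- \frac{2}{3} + 55696\right) - 6399} = \frac{1}{\frac{167086}{3} - 6399} = \frac{1}{\frac{147889}{3}} = \frac{3}{147889}$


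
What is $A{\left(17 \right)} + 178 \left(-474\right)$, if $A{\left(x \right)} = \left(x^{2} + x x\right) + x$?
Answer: $-83777$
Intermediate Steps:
$A{\left(x \right)} = x + 2 x^{2}$ ($A{\left(x \right)} = \left(x^{2} + x^{2}\right) + x = 2 x^{2} + x = x + 2 x^{2}$)
$A{\left(17 \right)} + 178 \left(-474\right) = 17 \left(1 + 2 \cdot 17\right) + 178 \left(-474\right) = 17 \left(1 + 34\right) - 84372 = 17 \cdot 35 - 84372 = 595 - 84372 = -83777$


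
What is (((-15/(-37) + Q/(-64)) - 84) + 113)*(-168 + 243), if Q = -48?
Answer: 334725/148 ≈ 2261.7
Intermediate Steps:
(((-15/(-37) + Q/(-64)) - 84) + 113)*(-168 + 243) = (((-15/(-37) - 48/(-64)) - 84) + 113)*(-168 + 243) = (((-15*(-1/37) - 48*(-1/64)) - 84) + 113)*75 = (((15/37 + ¾) - 84) + 113)*75 = ((171/148 - 84) + 113)*75 = (-12261/148 + 113)*75 = (4463/148)*75 = 334725/148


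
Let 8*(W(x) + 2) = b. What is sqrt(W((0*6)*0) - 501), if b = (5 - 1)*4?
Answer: I*sqrt(501) ≈ 22.383*I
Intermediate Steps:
b = 16 (b = 4*4 = 16)
W(x) = 0 (W(x) = -2 + (1/8)*16 = -2 + 2 = 0)
sqrt(W((0*6)*0) - 501) = sqrt(0 - 501) = sqrt(-501) = I*sqrt(501)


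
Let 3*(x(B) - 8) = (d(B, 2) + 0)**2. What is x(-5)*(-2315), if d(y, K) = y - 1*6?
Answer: -335675/3 ≈ -1.1189e+5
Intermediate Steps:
d(y, K) = -6 + y (d(y, K) = y - 6 = -6 + y)
x(B) = 8 + (-6 + B)**2/3 (x(B) = 8 + ((-6 + B) + 0)**2/3 = 8 + (-6 + B)**2/3)
x(-5)*(-2315) = (8 + (-6 - 5)**2/3)*(-2315) = (8 + (1/3)*(-11)**2)*(-2315) = (8 + (1/3)*121)*(-2315) = (8 + 121/3)*(-2315) = (145/3)*(-2315) = -335675/3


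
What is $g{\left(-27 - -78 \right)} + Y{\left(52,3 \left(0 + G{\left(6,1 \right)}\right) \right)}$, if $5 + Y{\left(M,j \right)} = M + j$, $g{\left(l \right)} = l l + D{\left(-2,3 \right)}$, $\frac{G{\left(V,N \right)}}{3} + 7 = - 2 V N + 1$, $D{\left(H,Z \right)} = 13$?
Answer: $2499$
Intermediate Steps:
$G{\left(V,N \right)} = -18 - 6 N V$ ($G{\left(V,N \right)} = -21 + 3 \left(- 2 V N + 1\right) = -21 + 3 \left(- 2 N V + 1\right) = -21 + 3 \left(1 - 2 N V\right) = -21 - \left(-3 + 6 N V\right) = -18 - 6 N V$)
$g{\left(l \right)} = 13 + l^{2}$ ($g{\left(l \right)} = l l + 13 = l^{2} + 13 = 13 + l^{2}$)
$Y{\left(M,j \right)} = -5 + M + j$ ($Y{\left(M,j \right)} = -5 + \left(M + j\right) = -5 + M + j$)
$g{\left(-27 - -78 \right)} + Y{\left(52,3 \left(0 + G{\left(6,1 \right)}\right) \right)} = \left(13 + \left(-27 - -78\right)^{2}\right) + \left(-5 + 52 + 3 \left(0 - \left(18 + 6 \cdot 6\right)\right)\right) = \left(13 + \left(-27 + 78\right)^{2}\right) + \left(-5 + 52 + 3 \left(0 - 54\right)\right) = \left(13 + 51^{2}\right) + \left(-5 + 52 + 3 \left(0 - 54\right)\right) = \left(13 + 2601\right) + \left(-5 + 52 + 3 \left(-54\right)\right) = 2614 - 115 = 2499$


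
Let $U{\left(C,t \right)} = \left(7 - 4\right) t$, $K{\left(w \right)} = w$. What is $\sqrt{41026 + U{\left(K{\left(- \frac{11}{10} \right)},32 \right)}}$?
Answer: $\sqrt{41122} \approx 202.79$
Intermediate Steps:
$U{\left(C,t \right)} = 3 t$
$\sqrt{41026 + U{\left(K{\left(- \frac{11}{10} \right)},32 \right)}} = \sqrt{41026 + 3 \cdot 32} = \sqrt{41026 + 96} = \sqrt{41122}$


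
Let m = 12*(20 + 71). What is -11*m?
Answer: -12012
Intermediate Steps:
m = 1092 (m = 12*91 = 1092)
-11*m = -11*1092 = -12012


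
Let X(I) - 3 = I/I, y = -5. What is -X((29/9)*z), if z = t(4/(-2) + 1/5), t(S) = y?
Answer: -4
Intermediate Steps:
t(S) = -5
z = -5
X(I) = 4 (X(I) = 3 + I/I = 3 + 1 = 4)
-X((29/9)*z) = -1*4 = -4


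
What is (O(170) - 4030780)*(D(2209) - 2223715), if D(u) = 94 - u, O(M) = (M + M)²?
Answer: 8714525099400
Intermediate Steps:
O(M) = 4*M² (O(M) = (2*M)² = 4*M²)
(O(170) - 4030780)*(D(2209) - 2223715) = (4*170² - 4030780)*((94 - 1*2209) - 2223715) = (4*28900 - 4030780)*((94 - 2209) - 2223715) = (115600 - 4030780)*(-2115 - 2223715) = -3915180*(-2225830) = 8714525099400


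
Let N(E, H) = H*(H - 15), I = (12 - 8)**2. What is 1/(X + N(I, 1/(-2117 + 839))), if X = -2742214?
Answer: -1633284/4478814231605 ≈ -3.6467e-7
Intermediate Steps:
I = 16 (I = 4**2 = 16)
N(E, H) = H*(-15 + H)
1/(X + N(I, 1/(-2117 + 839))) = 1/(-2742214 + (-15 + 1/(-2117 + 839))/(-2117 + 839)) = 1/(-2742214 + (-15 + 1/(-1278))/(-1278)) = 1/(-2742214 - (-15 - 1/1278)/1278) = 1/(-2742214 - 1/1278*(-19171/1278)) = 1/(-2742214 + 19171/1633284) = 1/(-4478814231605/1633284) = -1633284/4478814231605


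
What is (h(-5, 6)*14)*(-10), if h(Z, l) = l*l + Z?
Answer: -4340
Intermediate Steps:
h(Z, l) = Z + l² (h(Z, l) = l² + Z = Z + l²)
(h(-5, 6)*14)*(-10) = ((-5 + 6²)*14)*(-10) = ((-5 + 36)*14)*(-10) = (31*14)*(-10) = 434*(-10) = -4340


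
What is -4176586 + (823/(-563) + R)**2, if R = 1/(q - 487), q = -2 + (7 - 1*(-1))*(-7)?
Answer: -393215836004880246/94147717225 ≈ -4.1766e+6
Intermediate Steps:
q = -58 (q = -2 + (7 + 1)*(-7) = -2 + 8*(-7) = -2 - 56 = -58)
R = -1/545 (R = 1/(-58 - 487) = 1/(-545) = -1/545 ≈ -0.0018349)
-4176586 + (823/(-563) + R)**2 = -4176586 + (823/(-563) - 1/545)**2 = -4176586 + (823*(-1/563) - 1/545)**2 = -4176586 + (-823/563 - 1/545)**2 = -4176586 + (-449098/306835)**2 = -4176586 + 201689013604/94147717225 = -393215836004880246/94147717225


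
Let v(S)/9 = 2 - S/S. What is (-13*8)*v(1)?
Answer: -936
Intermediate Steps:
v(S) = 9 (v(S) = 9*(2 - S/S) = 9*(2 - 1*1) = 9*(2 - 1) = 9*1 = 9)
(-13*8)*v(1) = -13*8*9 = -104*9 = -936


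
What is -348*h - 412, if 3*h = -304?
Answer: 34852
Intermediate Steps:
h = -304/3 (h = (⅓)*(-304) = -304/3 ≈ -101.33)
-348*h - 412 = -348*(-304/3) - 412 = 35264 - 412 = 34852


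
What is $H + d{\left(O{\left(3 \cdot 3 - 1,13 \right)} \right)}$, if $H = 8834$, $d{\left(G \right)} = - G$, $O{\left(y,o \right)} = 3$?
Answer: $8831$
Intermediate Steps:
$H + d{\left(O{\left(3 \cdot 3 - 1,13 \right)} \right)} = 8834 - 3 = 8831$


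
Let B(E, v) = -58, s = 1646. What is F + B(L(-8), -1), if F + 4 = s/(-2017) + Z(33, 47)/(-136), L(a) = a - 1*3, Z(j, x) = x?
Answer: -17325999/274312 ≈ -63.162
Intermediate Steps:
L(a) = -3 + a (L(a) = a - 3 = -3 + a)
F = -1415903/274312 (F = -4 + (1646/(-2017) + 47/(-136)) = -4 + (1646*(-1/2017) + 47*(-1/136)) = -4 + (-1646/2017 - 47/136) = -4 - 318655/274312 = -1415903/274312 ≈ -5.1617)
F + B(L(-8), -1) = -1415903/274312 - 58 = -17325999/274312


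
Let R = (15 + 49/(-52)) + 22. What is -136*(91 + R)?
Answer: -224638/13 ≈ -17280.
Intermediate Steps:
R = 1875/52 (R = (15 + 49*(-1/52)) + 22 = (15 - 49/52) + 22 = 731/52 + 22 = 1875/52 ≈ 36.058)
-136*(91 + R) = -136*(91 + 1875/52) = -136*6607/52 = -224638/13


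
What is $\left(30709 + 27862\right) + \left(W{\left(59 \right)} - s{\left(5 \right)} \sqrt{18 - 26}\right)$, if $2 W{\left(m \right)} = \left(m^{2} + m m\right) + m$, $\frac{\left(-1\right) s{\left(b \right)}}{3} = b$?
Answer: $\frac{124163}{2} + 30 i \sqrt{2} \approx 62082.0 + 42.426 i$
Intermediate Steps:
$s{\left(b \right)} = - 3 b$
$W{\left(m \right)} = m^{2} + \frac{m}{2}$ ($W{\left(m \right)} = \frac{\left(m^{2} + m m\right) + m}{2} = \frac{\left(m^{2} + m^{2}\right) + m}{2} = \frac{2 m^{2} + m}{2} = \frac{m + 2 m^{2}}{2} = m^{2} + \frac{m}{2}$)
$\left(30709 + 27862\right) + \left(W{\left(59 \right)} - s{\left(5 \right)} \sqrt{18 - 26}\right) = \left(30709 + 27862\right) + \left(59 \left(\frac{1}{2} + 59\right) - \left(-3\right) 5 \sqrt{18 - 26}\right) = 58571 + \left(59 \cdot \frac{119}{2} - - 15 \sqrt{-8}\right) = 58571 + \left(\frac{7021}{2} - - 15 \cdot 2 i \sqrt{2}\right) = 58571 + \left(\frac{7021}{2} - - 30 i \sqrt{2}\right) = 58571 + \left(\frac{7021}{2} + 30 i \sqrt{2}\right) = \frac{124163}{2} + 30 i \sqrt{2}$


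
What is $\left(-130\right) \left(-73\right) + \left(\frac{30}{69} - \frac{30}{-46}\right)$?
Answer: $\frac{218295}{23} \approx 9491.1$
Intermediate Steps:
$\left(-130\right) \left(-73\right) + \left(\frac{30}{69} - \frac{30}{-46}\right) = 9490 + \left(30 \cdot \frac{1}{69} - - \frac{15}{23}\right) = 9490 + \left(\frac{10}{23} + \frac{15}{23}\right) = 9490 + \frac{25}{23} = \frac{218295}{23}$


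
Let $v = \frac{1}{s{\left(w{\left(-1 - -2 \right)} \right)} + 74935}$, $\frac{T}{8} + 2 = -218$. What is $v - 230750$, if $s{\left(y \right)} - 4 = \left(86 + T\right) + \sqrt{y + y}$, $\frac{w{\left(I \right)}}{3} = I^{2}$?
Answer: $- \frac{1238610670460985}{5367760219} - \frac{\sqrt{6}}{5367760219} \approx -2.3075 \cdot 10^{5}$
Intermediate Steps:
$T = -1760$ ($T = -16 + 8 \left(-218\right) = -16 - 1744 = -1760$)
$w{\left(I \right)} = 3 I^{2}$
$s{\left(y \right)} = -1670 + \sqrt{2} \sqrt{y}$ ($s{\left(y \right)} = 4 + \left(\left(86 - 1760\right) + \sqrt{y + y}\right) = 4 + \left(-1674 + \sqrt{2 y}\right) = 4 + \left(-1674 + \sqrt{2} \sqrt{y}\right) = -1670 + \sqrt{2} \sqrt{y}$)
$v = \frac{1}{73265 + \sqrt{6}}$ ($v = \frac{1}{\left(-1670 + \sqrt{2} \sqrt{3 \left(-1 - -2\right)^{2}}\right) + 74935} = \frac{1}{\left(-1670 + \sqrt{2} \sqrt{3 \left(-1 + 2\right)^{2}}\right) + 74935} = \frac{1}{\left(-1670 + \sqrt{2} \sqrt{3 \cdot 1^{2}}\right) + 74935} = \frac{1}{\left(-1670 + \sqrt{2} \sqrt{3 \cdot 1}\right) + 74935} = \frac{1}{\left(-1670 + \sqrt{2} \sqrt{3}\right) + 74935} = \frac{1}{\left(-1670 + \sqrt{6}\right) + 74935} = \frac{1}{73265 + \sqrt{6}} \approx 1.3649 \cdot 10^{-5}$)
$v - 230750 = \left(\frac{73265}{5367760219} - \frac{\sqrt{6}}{5367760219}\right) - 230750 = - \frac{1238610670460985}{5367760219} - \frac{\sqrt{6}}{5367760219}$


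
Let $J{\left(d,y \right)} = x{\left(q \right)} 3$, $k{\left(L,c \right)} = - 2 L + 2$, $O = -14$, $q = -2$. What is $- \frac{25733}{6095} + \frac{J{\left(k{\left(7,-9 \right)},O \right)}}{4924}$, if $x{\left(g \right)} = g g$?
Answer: $- \frac{31659038}{7502945} \approx -4.2196$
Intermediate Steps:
$x{\left(g \right)} = g^{2}$
$k{\left(L,c \right)} = 2 - 2 L$
$J{\left(d,y \right)} = 12$ ($J{\left(d,y \right)} = \left(-2\right)^{2} \cdot 3 = 4 \cdot 3 = 12$)
$- \frac{25733}{6095} + \frac{J{\left(k{\left(7,-9 \right)},O \right)}}{4924} = - \frac{25733}{6095} + \frac{12}{4924} = \left(-25733\right) \frac{1}{6095} + 12 \cdot \frac{1}{4924} = - \frac{25733}{6095} + \frac{3}{1231} = - \frac{31659038}{7502945}$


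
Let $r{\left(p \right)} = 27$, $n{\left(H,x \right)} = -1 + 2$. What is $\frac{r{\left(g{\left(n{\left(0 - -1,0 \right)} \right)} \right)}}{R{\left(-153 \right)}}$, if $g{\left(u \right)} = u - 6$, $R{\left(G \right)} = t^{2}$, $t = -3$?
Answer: $3$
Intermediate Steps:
$n{\left(H,x \right)} = 1$
$R{\left(G \right)} = 9$ ($R{\left(G \right)} = \left(-3\right)^{2} = 9$)
$g{\left(u \right)} = -6 + u$
$\frac{r{\left(g{\left(n{\left(0 - -1,0 \right)} \right)} \right)}}{R{\left(-153 \right)}} = \frac{27}{9} = 27 \cdot \frac{1}{9} = 3$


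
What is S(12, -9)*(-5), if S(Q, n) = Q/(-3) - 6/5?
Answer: 26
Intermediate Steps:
S(Q, n) = -6/5 - Q/3 (S(Q, n) = Q*(-1/3) - 6*1/5 = -Q/3 - 6/5 = -6/5 - Q/3)
S(12, -9)*(-5) = (-6/5 - 1/3*12)*(-5) = (-6/5 - 4)*(-5) = -26/5*(-5) = 26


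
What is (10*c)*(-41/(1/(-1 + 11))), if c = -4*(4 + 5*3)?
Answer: 311600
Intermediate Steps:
c = -76 (c = -4*(4 + 15) = -4*19 = -76)
(10*c)*(-41/(1/(-1 + 11))) = (10*(-76))*(-41/(1/(-1 + 11))) = -(-31160)/(1/10) = -(-31160)/1/10 = -(-31160)*10 = -760*(-410) = 311600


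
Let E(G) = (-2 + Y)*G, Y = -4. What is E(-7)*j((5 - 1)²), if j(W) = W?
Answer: 672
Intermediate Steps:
E(G) = -6*G (E(G) = (-2 - 4)*G = -6*G)
E(-7)*j((5 - 1)²) = (-6*(-7))*(5 - 1)² = 42*4² = 42*16 = 672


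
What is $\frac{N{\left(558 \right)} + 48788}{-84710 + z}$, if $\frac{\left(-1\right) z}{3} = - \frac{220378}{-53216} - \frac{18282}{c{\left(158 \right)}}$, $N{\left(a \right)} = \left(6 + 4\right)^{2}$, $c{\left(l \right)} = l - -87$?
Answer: $- \frac{318698916480}{550842748147} \approx -0.57857$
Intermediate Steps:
$c{\left(l \right)} = 87 + l$ ($c{\left(l \right)} = l + 87 = 87 + l$)
$N{\left(a \right)} = 100$ ($N{\left(a \right)} = 10^{2} = 100$)
$z = \frac{1378353453}{6518960}$ ($z = - 3 \left(- \frac{220378}{-53216} - \frac{18282}{87 + 158}\right) = - 3 \left(\left(-220378\right) \left(- \frac{1}{53216}\right) - \frac{18282}{245}\right) = - 3 \left(\frac{110189}{26608} - \frac{18282}{245}\right) = \left(-3\right) \left(- \frac{459451151}{6518960}\right) = \frac{1378353453}{6518960} \approx 211.44$)
$\frac{N{\left(558 \right)} + 48788}{-84710 + z} = \frac{100 + 48788}{-84710 + \frac{1378353453}{6518960}} = \frac{48888}{- \frac{550842748147}{6518960}} = 48888 \left(- \frac{6518960}{550842748147}\right) = - \frac{318698916480}{550842748147}$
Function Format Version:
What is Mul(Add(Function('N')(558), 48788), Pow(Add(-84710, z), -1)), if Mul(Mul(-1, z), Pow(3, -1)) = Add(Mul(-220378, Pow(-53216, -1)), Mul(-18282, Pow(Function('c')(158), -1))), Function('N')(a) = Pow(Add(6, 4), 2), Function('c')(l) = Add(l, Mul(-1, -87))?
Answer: Rational(-318698916480, 550842748147) ≈ -0.57857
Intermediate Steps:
Function('c')(l) = Add(87, l) (Function('c')(l) = Add(l, 87) = Add(87, l))
Function('N')(a) = 100 (Function('N')(a) = Pow(10, 2) = 100)
z = Rational(1378353453, 6518960) (z = Mul(-3, Add(Mul(-220378, Pow(-53216, -1)), Mul(-18282, Pow(Add(87, 158), -1)))) = Mul(-3, Add(Mul(-220378, Rational(-1, 53216)), Mul(-18282, Pow(245, -1)))) = Mul(-3, Add(Rational(110189, 26608), Mul(-18282, Rational(1, 245)))) = Mul(-3, Add(Rational(110189, 26608), Rational(-18282, 245))) = Mul(-3, Rational(-459451151, 6518960)) = Rational(1378353453, 6518960) ≈ 211.44)
Mul(Add(Function('N')(558), 48788), Pow(Add(-84710, z), -1)) = Mul(Add(100, 48788), Pow(Add(-84710, Rational(1378353453, 6518960)), -1)) = Mul(48888, Pow(Rational(-550842748147, 6518960), -1)) = Mul(48888, Rational(-6518960, 550842748147)) = Rational(-318698916480, 550842748147)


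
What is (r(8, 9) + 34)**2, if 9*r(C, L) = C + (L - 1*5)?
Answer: 11236/9 ≈ 1248.4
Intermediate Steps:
r(C, L) = -5/9 + C/9 + L/9 (r(C, L) = (C + (L - 1*5))/9 = (C + (L - 5))/9 = (C + (-5 + L))/9 = (-5 + C + L)/9 = -5/9 + C/9 + L/9)
(r(8, 9) + 34)**2 = ((-5/9 + (1/9)*8 + (1/9)*9) + 34)**2 = ((-5/9 + 8/9 + 1) + 34)**2 = (4/3 + 34)**2 = (106/3)**2 = 11236/9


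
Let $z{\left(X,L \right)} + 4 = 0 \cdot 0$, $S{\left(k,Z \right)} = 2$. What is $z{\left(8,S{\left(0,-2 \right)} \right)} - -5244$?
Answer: $5240$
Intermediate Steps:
$z{\left(X,L \right)} = -4$ ($z{\left(X,L \right)} = -4 + 0 \cdot 0 = -4 + 0 = -4$)
$z{\left(8,S{\left(0,-2 \right)} \right)} - -5244 = -4 - -5244 = -4 + 5244 = 5240$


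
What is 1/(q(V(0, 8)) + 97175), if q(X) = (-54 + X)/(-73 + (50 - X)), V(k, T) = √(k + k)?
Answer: 23/2235079 ≈ 1.0290e-5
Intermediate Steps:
V(k, T) = √2*√k (V(k, T) = √(2*k) = √2*√k)
q(X) = (-54 + X)/(-23 - X)
1/(q(V(0, 8)) + 97175) = 1/((54 - √2*√0)/(23 + √2*√0) + 97175) = 1/((54 - √2*0)/(23 + √2*0) + 97175) = 1/((54 - 1*0)/(23 + 0) + 97175) = 1/((54 + 0)/23 + 97175) = 1/((1/23)*54 + 97175) = 1/(54/23 + 97175) = 1/(2235079/23) = 23/2235079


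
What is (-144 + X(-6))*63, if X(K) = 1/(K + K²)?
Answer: -90699/10 ≈ -9069.9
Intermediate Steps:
(-144 + X(-6))*63 = (-144 + 1/((-6)*(1 - 6)))*63 = (-144 - ⅙/(-5))*63 = (-144 - ⅙*(-⅕))*63 = (-144 + 1/30)*63 = -4319/30*63 = -90699/10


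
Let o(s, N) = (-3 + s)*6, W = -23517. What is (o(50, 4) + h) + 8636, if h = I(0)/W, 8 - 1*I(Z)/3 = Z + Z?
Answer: 69908194/7839 ≈ 8918.0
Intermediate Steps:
I(Z) = 24 - 6*Z (I(Z) = 24 - 3*(Z + Z) = 24 - 6*Z)
h = -8/7839 (h = (24 - 6*0)/(-23517) = (24 + 0)*(-1/23517) = 24*(-1/23517) = -8/7839 ≈ -0.0010205)
o(s, N) = -18 + 6*s
(o(50, 4) + h) + 8636 = ((-18 + 6*50) - 8/7839) + 8636 = ((-18 + 300) - 8/7839) + 8636 = (282 - 8/7839) + 8636 = 2210590/7839 + 8636 = 69908194/7839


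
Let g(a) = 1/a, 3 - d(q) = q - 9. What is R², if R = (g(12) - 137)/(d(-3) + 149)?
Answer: 2699449/3873024 ≈ 0.69699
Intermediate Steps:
d(q) = 12 - q (d(q) = 3 - (q - 9) = 3 - (-9 + q) = 3 + (9 - q) = 12 - q)
R = -1643/1968 (R = (1/12 - 137)/((12 - 1*(-3)) + 149) = (1/12 - 137)/((12 + 3) + 149) = -1643/(12*(15 + 149)) = -1643/12/164 = -1643/12*1/164 = -1643/1968 ≈ -0.83486)
R² = (-1643/1968)² = 2699449/3873024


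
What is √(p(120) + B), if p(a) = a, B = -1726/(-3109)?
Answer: √1165271854/3109 ≈ 10.980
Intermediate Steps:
B = 1726/3109 (B = -1726*(-1/3109) = 1726/3109 ≈ 0.55516)
√(p(120) + B) = √(120 + 1726/3109) = √(374806/3109) = √1165271854/3109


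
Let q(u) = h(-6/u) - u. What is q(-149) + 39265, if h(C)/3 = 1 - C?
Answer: 5873115/149 ≈ 39417.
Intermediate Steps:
h(C) = 3 - 3*C (h(C) = 3*(1 - C) = 3 - 3*C)
q(u) = 3 - u + 18/u (q(u) = (3 - (-18)/u) - u = (3 + 18/u) - u = 3 - u + 18/u)
q(-149) + 39265 = (3 - 1*(-149) + 18/(-149)) + 39265 = (3 + 149 + 18*(-1/149)) + 39265 = (3 + 149 - 18/149) + 39265 = 22630/149 + 39265 = 5873115/149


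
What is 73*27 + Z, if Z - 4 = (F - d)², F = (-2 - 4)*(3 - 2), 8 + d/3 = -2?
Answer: 2551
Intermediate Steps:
d = -30 (d = -24 + 3*(-2) = -24 - 6 = -30)
F = -6 (F = -6*1 = -6)
Z = 580 (Z = 4 + (-6 - 1*(-30))² = 4 + (-6 + 30)² = 4 + 24² = 4 + 576 = 580)
73*27 + Z = 73*27 + 580 = 1971 + 580 = 2551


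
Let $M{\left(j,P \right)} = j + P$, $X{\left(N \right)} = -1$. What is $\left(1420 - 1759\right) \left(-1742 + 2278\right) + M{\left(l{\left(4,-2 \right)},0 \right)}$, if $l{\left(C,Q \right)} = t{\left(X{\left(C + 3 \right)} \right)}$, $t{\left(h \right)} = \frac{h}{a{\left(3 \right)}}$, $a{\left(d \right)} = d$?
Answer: $- \frac{545113}{3} \approx -1.817 \cdot 10^{5}$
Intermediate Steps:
$t{\left(h \right)} = \frac{h}{3}$
$l{\left(C,Q \right)} = - \frac{1}{3}$ ($l{\left(C,Q \right)} = \frac{1}{3} \left(-1\right) = - \frac{1}{3}$)
$M{\left(j,P \right)} = P + j$
$\left(1420 - 1759\right) \left(-1742 + 2278\right) + M{\left(l{\left(4,-2 \right)},0 \right)} = \left(1420 - 1759\right) \left(-1742 + 2278\right) + \left(0 - \frac{1}{3}\right) = \left(-339\right) 536 - \frac{1}{3} = -181704 - \frac{1}{3} = - \frac{545113}{3}$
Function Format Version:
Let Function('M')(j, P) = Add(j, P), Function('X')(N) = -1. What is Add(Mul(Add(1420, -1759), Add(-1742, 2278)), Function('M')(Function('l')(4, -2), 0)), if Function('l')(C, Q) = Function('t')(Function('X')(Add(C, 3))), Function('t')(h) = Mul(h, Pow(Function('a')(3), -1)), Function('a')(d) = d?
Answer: Rational(-545113, 3) ≈ -1.8170e+5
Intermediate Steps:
Function('t')(h) = Mul(Rational(1, 3), h) (Function('t')(h) = Mul(h, Pow(3, -1)) = Mul(h, Rational(1, 3)) = Mul(Rational(1, 3), h))
Function('l')(C, Q) = Rational(-1, 3) (Function('l')(C, Q) = Mul(Rational(1, 3), -1) = Rational(-1, 3))
Function('M')(j, P) = Add(P, j)
Add(Mul(Add(1420, -1759), Add(-1742, 2278)), Function('M')(Function('l')(4, -2), 0)) = Add(Mul(Add(1420, -1759), Add(-1742, 2278)), Add(0, Rational(-1, 3))) = Add(Mul(-339, 536), Rational(-1, 3)) = Add(-181704, Rational(-1, 3)) = Rational(-545113, 3)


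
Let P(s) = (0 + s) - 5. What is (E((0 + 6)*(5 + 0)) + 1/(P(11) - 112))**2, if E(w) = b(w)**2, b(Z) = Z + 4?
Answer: 15014826225/11236 ≈ 1.3363e+6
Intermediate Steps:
b(Z) = 4 + Z
P(s) = -5 + s (P(s) = s - 5 = -5 + s)
E(w) = (4 + w)**2
(E((0 + 6)*(5 + 0)) + 1/(P(11) - 112))**2 = ((4 + (0 + 6)*(5 + 0))**2 + 1/((-5 + 11) - 112))**2 = ((4 + 6*5)**2 + 1/(6 - 112))**2 = ((4 + 30)**2 + 1/(-106))**2 = (34**2 - 1/106)**2 = (1156 - 1/106)**2 = (122535/106)**2 = 15014826225/11236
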